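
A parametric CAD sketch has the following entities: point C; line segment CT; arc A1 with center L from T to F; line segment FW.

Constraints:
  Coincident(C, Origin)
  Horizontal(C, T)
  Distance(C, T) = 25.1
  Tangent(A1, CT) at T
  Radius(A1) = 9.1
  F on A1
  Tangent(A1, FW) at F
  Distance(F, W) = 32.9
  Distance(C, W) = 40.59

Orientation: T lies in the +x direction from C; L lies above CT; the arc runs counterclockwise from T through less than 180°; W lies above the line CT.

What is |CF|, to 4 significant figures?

35.27

C is at the origin; C and T share the same y with |CT| = 25.1 and T on the +x side, so T = (25.10, 0.000). Tangency of A1 to CT means the radius LT is perpendicular to CT, so L = T + (0, 9.1) = (25.10, 9.100). Since LF ⟂ FW (tangency), |LW| = √(9.1² + 32.9²) = 34.14 regardless of where F sits on A1. So W lies on both circle(C, 40.59) and circle(L, 34.14); the above-CT intersection is W = (9.501, 39.46). F is the foot of the tangent from W: F = (31.79, 15.27).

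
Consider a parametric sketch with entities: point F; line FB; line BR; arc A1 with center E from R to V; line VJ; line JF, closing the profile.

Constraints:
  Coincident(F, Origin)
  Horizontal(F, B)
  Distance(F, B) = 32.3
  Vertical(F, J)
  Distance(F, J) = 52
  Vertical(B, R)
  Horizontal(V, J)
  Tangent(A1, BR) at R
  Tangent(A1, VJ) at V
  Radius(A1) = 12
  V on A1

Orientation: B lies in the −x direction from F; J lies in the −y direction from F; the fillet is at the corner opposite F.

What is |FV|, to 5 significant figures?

55.822

F is at the origin; F and B share the same y with |FB| = 32.3 and B on the −x side, so B = (-32.300, 0.0000). FJ is vertical with |FJ| = 52.0 and J on the −y side, so J = (0.0000, -52.000). The virtual corner opposite F is at (-32.300, -52.000). The tangent condition forces ER to be normal to BR and tangency of A1 to VJ means the radius EV is perpendicular to VJ, with radius 12.0, so the center E sits 12.0 in from both sides at E = (-20.300, -40.000). That places the tangent points at R = (-32.300, -40.000) on BR and V = (-20.300, -52.000) on VJ. Then |FV| = |V − F| = 55.822.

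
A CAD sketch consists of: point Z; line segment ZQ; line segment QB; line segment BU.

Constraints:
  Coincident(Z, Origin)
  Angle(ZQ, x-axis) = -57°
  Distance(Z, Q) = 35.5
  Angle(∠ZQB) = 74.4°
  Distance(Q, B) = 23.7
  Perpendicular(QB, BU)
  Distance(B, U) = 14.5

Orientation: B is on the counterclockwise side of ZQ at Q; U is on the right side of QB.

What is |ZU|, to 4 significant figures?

50.71

Z is at the origin; ZQ runs at -57.0° with length 35.5, so Q = 35.5·(cos -57.0°, sin -57.0°) = (19.33, -29.77). ∠ZQB = 74.4°, so QB runs at -57.0° + (180° − 74.4°) = 48.60° from the x-axis; with |QB| = 23.7, B = Q + 23.7·(cos 48.60°, sin 48.60°) = (35.01, -12.00). The perpendicularity gives BU at right angles to QB; with |BU| = 14.5 on the right of QB, U = B + 14.5·(0.7501, -0.6613) = (45.88, -21.58). Then |ZU| = |U − Z| = 50.71.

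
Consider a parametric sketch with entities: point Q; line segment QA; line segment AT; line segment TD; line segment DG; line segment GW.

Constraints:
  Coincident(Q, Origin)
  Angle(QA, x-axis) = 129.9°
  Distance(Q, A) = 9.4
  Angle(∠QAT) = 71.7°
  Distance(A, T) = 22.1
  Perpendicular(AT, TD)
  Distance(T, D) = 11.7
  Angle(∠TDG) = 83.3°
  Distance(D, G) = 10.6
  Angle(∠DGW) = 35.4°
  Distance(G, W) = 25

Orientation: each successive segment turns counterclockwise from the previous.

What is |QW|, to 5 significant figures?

32.293

Q is at the origin; QA runs at 129.9° with length 9.4, so A = (-6.0296, 7.2114). ∠QAT = 71.7° gives AT at -121.80° from the x-axis; with |AT| = 22.1, T = (-17.675, -11.571). The perpendicularity gives TD at right angles to AT, so TD runs at -31.800°; with |TD| = 11.7, D = (-7.7316, -17.737). ∠TDG = 83.3° gives DG at 64.900° from the x-axis; with |DG| = 10.6, G = (-3.2351, -8.1376). ∠DGW = 35.4° gives GW at -150.50° from the x-axis; with |GW| = 25.0, W = (-24.994, -20.448). Then |QW| = |W − Q| = 32.293.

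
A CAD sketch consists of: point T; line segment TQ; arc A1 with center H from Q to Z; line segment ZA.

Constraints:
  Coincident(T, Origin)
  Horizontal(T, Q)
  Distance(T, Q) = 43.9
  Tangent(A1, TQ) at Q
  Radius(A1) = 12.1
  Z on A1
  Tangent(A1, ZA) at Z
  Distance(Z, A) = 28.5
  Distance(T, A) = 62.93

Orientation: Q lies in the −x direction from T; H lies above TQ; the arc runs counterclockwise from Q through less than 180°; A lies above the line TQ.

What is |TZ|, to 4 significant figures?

37.47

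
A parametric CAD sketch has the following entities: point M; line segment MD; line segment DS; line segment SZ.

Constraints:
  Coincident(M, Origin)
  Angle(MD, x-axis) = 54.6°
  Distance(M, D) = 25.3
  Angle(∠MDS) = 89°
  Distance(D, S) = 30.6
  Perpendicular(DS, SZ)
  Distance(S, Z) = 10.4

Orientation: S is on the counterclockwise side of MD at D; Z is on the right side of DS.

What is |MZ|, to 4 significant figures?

46.73

M is at the origin; MD runs at 54.6° with length 25.3, so D = 25.3·(cos 54.6°, sin 54.6°) = (14.66, 20.62). ∠MDS = 89.0°, so DS runs at 54.6° + (180° − 89.0°) = 145.6° from the x-axis; with |DS| = 30.6, S = D + 30.6·(cos 145.6°, sin 145.6°) = (-10.59, 37.91). The perpendicularity gives SZ at right angles to DS; with |SZ| = 10.4 on the right of DS, Z = S + 10.4·(0.5650, 0.8251) = (-4.717, 46.49). Then |MZ| = |Z − M| = 46.73.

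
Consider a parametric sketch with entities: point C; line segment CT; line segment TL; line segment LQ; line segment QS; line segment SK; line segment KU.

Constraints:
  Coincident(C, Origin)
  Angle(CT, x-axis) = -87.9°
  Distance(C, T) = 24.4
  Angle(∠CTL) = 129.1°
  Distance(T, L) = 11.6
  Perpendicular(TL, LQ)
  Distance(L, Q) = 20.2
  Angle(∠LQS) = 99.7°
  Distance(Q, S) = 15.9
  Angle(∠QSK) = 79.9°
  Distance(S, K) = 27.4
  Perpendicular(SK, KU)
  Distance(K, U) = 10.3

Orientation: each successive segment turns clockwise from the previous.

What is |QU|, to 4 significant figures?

25.19

C is at the origin; CT runs at -87.9° with length 24.4, so T = (0.8941, -24.38). ∠CTL = 129.1° gives TL at -138.8° from the x-axis; with |TL| = 11.6, L = (-7.834, -32.02). TL is perpendicular to LQ, so LQ runs at 131.2°; with |LQ| = 20.2, Q = (-21.14, -16.83). ∠LQS = 99.7° gives QS at 50.90° from the x-axis; with |QS| = 15.9, S = (-11.11, -4.486). ∠QSK = 79.9° gives SK at -49.20° from the x-axis; with |SK| = 27.4, K = (6.792, -25.23). The perpendicularity gives KU at right angles to SK, so KU runs at -139.2°; with |KU| = 10.3, U = (-1.005, -31.96). Then |QU| = |U − Q| = 25.19.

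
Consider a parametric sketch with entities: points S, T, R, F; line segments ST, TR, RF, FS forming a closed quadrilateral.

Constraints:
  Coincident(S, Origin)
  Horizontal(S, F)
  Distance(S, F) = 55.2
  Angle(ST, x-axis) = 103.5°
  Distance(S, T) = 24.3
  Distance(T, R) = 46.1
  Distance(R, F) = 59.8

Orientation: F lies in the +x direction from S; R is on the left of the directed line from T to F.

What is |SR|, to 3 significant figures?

61.2

S is at the origin; SF is horizontal with |SF| = 55.2 and F in +x, so F = (55.2, 0). ST runs at 103.5° with |ST| = 24.3, so T = (-5.67, 23.6). R is determined by |TR| = 46.1 and |RF| = 59.8 together: it lies at the intersection of circle(T, 46.1) and circle(F, 59.8). With |TF| = 65.3, the foot of the radical line on TF is 21.5 from T and the perpendicular offset is √(46.1² − 21.5²) = 40.8. Taking the left-of-TF solution: R = (29.2, 53.8).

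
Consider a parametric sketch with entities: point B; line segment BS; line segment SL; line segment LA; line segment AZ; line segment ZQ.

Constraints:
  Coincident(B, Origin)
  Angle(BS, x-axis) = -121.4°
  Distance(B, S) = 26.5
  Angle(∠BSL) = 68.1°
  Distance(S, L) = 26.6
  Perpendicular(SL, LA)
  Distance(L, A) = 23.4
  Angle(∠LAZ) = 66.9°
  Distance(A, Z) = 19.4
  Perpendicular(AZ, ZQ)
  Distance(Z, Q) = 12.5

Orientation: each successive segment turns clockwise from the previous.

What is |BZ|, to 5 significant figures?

8.8711

B is at the origin; BS runs at -121.4° with length 26.5, so S = (-13.807, -22.619). ∠BSL = 68.1° gives SL at 126.70° from the x-axis; with |SL| = 26.6, L = (-29.704, -1.2919). SL ⟂ LA, so LA runs at 36.700°; with |LA| = 23.4, A = (-10.942, 12.693). ∠LAZ = 66.9° gives AZ at -76.400° from the x-axis; with |AZ| = 19.4, Z = (-6.3803, -6.1635). Then |BZ| = |Z − B| = 8.8711.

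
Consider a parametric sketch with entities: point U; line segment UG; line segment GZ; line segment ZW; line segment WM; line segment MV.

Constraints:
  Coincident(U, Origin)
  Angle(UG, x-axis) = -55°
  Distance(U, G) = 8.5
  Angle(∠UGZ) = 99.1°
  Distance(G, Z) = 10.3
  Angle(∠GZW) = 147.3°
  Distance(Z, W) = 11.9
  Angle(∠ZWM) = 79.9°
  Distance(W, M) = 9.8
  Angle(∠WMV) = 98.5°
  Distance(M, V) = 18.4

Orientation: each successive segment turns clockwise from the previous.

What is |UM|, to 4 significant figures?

15.88

U is at the origin; UG runs at -55.0° with length 8.5, so G = (4.875, -6.963). ∠UGZ = 99.1° gives GZ at -135.9° from the x-axis; with |GZ| = 10.3, Z = (-2.521, -14.13). ∠GZW = 147.3° gives ZW at -168.6° from the x-axis; with |ZW| = 11.9, W = (-14.19, -16.48). ∠ZWM = 79.9° gives WM at 91.30° from the x-axis; with |WM| = 9.8, M = (-14.41, -6.685). Then |UM| = |M − U| = 15.88.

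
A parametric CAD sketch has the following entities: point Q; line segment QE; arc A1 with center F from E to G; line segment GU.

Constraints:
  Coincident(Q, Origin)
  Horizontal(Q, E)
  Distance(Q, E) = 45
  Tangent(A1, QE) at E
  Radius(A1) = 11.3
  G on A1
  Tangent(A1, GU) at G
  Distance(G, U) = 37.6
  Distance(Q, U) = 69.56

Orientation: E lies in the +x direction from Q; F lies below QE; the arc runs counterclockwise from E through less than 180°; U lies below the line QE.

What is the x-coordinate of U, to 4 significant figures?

47.88

Q is at the origin; QE is horizontal with |QE| = 45.0 and E on the +x side, so E = (45.00, 0.000). The tangent condition forces FE to be normal to QE, so F = E + (0, -11.3) = (45.00, -11.30). Since FG ⟂ GU (tangency), |FU| = √(11.3² + 37.6²) = 39.26 regardless of where G sits on A1. So U lies on both circle(Q, 69.56) and circle(F, 39.26); the below-QE intersection is U = (47.88, -50.46). G is the foot of the tangent from U: G = (34.45, -15.34).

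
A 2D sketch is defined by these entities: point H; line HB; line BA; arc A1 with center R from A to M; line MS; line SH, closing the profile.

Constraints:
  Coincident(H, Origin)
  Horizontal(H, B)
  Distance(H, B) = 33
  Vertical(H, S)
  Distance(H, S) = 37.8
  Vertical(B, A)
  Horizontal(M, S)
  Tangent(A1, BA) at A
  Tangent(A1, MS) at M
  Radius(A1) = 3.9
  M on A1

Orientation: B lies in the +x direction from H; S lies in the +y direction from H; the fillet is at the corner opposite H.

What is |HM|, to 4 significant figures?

47.70

H is at the origin; HB is horizontal with |HB| = 33.0 and B on the +x side, so B = (33.00, 0.000). HS is vertical with |HS| = 37.8 and S on the +y side, so S = (0.000, 37.80). The virtual corner opposite H is at (33.00, 37.80). The tangent condition forces RA to be normal to BA and tangency of A1 to MS means the radius RM is perpendicular to MS, with radius 3.9, so the center R sits 3.9 in from both sides at R = (29.10, 33.90). That places the tangent points at A = (33.00, 33.90) on BA and M = (29.10, 37.80) on MS. Then |HM| = |M − H| = 47.70.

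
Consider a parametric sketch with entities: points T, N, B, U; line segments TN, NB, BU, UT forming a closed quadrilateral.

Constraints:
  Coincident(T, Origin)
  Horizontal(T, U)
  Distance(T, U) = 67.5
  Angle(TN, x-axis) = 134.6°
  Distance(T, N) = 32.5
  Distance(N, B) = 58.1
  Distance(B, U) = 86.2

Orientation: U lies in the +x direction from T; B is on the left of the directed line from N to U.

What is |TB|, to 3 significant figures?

69.3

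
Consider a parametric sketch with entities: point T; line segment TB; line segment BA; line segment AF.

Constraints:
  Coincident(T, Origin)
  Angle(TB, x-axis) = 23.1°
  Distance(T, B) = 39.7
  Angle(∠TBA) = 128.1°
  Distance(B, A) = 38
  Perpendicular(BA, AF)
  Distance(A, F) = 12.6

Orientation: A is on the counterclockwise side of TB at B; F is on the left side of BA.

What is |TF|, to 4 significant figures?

65.22

∠TBA = 128.1°, so BA runs at 23.1° + (180° − 128.1°) = 75.00° from the x-axis; with |BA| = 38.0, A = B + 38.0·(cos 75.00°, sin 75.00°) = (46.35, 52.28). BA is perpendicular to AF; with |AF| = 12.6 on the left of BA, F = A + 12.6·(-0.9659, 0.2588) = (34.18, 55.54). Then |TF| = |F − T| = 65.22.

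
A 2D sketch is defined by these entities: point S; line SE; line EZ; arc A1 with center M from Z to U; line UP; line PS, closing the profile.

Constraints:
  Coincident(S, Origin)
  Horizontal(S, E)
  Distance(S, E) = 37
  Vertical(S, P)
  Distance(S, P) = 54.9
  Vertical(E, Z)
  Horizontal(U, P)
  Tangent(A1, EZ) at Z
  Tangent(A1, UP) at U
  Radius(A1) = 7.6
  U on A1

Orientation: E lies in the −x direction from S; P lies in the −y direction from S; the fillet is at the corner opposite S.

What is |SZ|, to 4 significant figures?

60.05

S is at the origin; S and E share the same y with |SE| = 37.0 and E on the −x side, so E = (-37.00, 0.000). S and P share the same x with |SP| = 54.9 and P on the −y side, so P = (0.000, -54.90). The virtual corner opposite S is at (-37.00, -54.90). Since A1 is tangent to EZ there, MZ ⟂ EZ and the tangent condition forces MU to be normal to UP, with radius 7.6, so the center M sits 7.6 in from both sides at M = (-29.40, -47.30). That places the tangent points at Z = (-37.00, -47.30) on EZ and U = (-29.40, -54.90) on UP. Then |SZ| = |Z − S| = 60.05.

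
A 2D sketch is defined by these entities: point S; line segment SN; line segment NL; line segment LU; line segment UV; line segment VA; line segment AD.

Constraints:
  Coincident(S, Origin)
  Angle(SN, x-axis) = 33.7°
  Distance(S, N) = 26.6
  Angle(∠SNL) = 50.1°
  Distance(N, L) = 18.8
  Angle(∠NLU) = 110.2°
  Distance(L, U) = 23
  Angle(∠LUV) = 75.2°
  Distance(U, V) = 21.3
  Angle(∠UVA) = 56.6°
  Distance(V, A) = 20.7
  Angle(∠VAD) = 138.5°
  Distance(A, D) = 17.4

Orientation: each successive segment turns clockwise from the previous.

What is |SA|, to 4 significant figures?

15.20

∠LUV = 75.2° gives UV at 89.20° from the x-axis; with |UV| = 21.3, V = (-1.920, 11.80). ∠UVA = 56.6° gives VA at -34.20° from the x-axis; with |VA| = 20.7, A = (15.20, 0.1674). Then |SA| = |A − S| = 15.20.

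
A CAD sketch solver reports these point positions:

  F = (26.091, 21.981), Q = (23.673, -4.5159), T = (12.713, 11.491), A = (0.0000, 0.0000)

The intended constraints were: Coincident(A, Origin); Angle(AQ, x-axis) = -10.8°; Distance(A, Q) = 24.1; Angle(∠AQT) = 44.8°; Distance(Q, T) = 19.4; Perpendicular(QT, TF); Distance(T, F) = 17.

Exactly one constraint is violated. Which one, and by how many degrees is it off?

Perpendicular(QT, TF) — off by 3.70°.

A = (0.00, 0.00) ✓; AQ at -10.80° ✓; |AQ| = 24.10 ✓; ∠AQT = 44.80° ✓; |QT| = 19.40 ✓; ∠(QT, TF) = 86.30° ✗; |TF| = 17.00 ✓.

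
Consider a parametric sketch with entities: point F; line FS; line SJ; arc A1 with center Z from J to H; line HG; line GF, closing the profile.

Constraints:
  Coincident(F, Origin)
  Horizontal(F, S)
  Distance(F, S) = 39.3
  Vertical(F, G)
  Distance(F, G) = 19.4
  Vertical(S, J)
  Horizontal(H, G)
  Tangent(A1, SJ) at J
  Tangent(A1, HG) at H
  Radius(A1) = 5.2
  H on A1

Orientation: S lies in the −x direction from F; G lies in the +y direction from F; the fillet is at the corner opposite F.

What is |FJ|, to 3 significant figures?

41.8

F is at the origin; FS is horizontal with |FS| = 39.3 and S on the −x side, so S = (-39.3, 0.00). F and G share the same x with |FG| = 19.4 and G on the +y side, so G = (0.00, 19.4). The virtual corner opposite F is at (-39.3, 19.4). Tangency of A1 to SJ means the radius ZJ is perpendicular to SJ and tangency of A1 to HG means the radius ZH is perpendicular to HG, with radius 5.2, so the center Z sits 5.2 in from both sides at Z = (-34.1, 14.2). That places the tangent points at J = (-39.3, 14.2) on SJ and H = (-34.1, 19.4) on HG. Then |FJ| = |J − F| = 41.8.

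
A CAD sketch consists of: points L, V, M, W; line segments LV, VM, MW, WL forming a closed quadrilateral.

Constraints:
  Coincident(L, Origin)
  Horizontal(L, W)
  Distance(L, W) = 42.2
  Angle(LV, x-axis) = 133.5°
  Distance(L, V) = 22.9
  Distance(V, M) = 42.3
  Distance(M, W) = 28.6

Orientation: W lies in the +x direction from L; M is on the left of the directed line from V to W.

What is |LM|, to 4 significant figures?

35.05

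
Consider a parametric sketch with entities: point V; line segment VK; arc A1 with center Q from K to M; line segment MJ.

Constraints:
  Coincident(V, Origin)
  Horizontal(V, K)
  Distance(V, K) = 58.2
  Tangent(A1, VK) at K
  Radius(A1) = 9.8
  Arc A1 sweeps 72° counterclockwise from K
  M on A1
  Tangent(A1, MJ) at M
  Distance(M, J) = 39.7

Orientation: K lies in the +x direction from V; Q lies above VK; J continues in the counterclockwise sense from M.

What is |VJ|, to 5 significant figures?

91.373

V is at the origin; V and K share the same y with |VK| = 58.2 and K on the +x side, so K = (58.200, 0.0000). Tangency of A1 to VK means the radius QK is perpendicular to VK, so Q = K + (0, 9.8) = (58.200, 9.8000). On A1, K sits at bearing -90° from Q; a 72° counterclockwise sweep puts M at bearing -18°, so M = Q + 9.8·(cos -18°, sin -18°) = (67.520, 6.7716). Tangency of A1 to MJ means the radius QM is perpendicular to MJ, so MJ runs along (−sin -18°, cos -18°); with |MJ| = 39.7, J = (79.788, 44.529). Then |VJ| = |J − V| = 91.373.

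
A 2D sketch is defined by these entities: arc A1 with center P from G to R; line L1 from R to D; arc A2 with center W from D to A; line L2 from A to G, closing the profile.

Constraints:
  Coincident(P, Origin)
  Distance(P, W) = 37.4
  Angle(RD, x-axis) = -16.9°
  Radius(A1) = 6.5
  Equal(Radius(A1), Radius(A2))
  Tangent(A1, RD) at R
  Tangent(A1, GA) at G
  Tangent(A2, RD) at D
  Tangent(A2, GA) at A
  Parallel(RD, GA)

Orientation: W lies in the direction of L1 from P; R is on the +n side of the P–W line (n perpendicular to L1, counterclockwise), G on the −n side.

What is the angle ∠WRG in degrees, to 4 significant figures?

80.14°

The slot axis is L1's direction at -16.9°, so u = (cos -16.9°, sin -16.9°) = (0.9568, -0.2907) and n = (−sin -16.9°, cos -16.9°) = (0.2907, 0.9568). P is at the origin and W lies 37.4 along u from P, so W = 37.4·u = (35.78, -10.87). Tangency of A1 to both parallel lines with radius 6.5 puts R and G at P ± 6.5·n: R = (1.890, 6.219), G = (-1.890, -6.219). Then cos ∠WRG = RW·RG / (|RW||RG|), giving 80.14°.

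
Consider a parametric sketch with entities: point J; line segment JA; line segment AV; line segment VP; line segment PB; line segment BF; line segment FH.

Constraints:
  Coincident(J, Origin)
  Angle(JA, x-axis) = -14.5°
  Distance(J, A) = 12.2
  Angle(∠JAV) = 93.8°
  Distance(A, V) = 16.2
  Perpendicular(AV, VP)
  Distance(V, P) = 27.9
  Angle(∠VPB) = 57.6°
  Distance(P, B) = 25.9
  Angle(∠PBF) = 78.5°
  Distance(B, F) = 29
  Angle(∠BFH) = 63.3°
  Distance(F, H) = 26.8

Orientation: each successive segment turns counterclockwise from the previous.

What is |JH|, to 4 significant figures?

24.94

J is at the origin; JA runs at -14.5° with length 12.2, so A = (11.81, -3.055). ∠JAV = 93.8° gives AV at 71.70° from the x-axis; with |AV| = 16.2, V = (16.90, 12.33). AV is perpendicular to VP, so VP runs at 161.7°; with |VP| = 27.9, P = (-9.591, 21.09). ∠VPB = 57.6° gives PB at -75.90° from the x-axis; with |PB| = 25.9, B = (-3.281, -4.033). ∠PBF = 78.5° gives BF at 25.60° from the x-axis; with |BF| = 29.0, F = (22.87, 8.497). ∠BFH = 63.3° gives FH at 142.3° from the x-axis; with |FH| = 26.8, H = (1.667, 24.89). Then |JH| = |H − J| = 24.94.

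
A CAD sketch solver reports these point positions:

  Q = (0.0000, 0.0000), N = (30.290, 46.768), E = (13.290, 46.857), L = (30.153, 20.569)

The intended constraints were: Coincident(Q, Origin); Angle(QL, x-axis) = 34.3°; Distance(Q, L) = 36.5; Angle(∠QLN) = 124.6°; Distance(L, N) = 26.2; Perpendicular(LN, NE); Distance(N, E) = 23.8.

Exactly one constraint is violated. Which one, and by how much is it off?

Distance(N, E) = 23.8 — off by 6.80.

Q = (0.00, 0.00) ✓; QL at 34.30° ✓; |QL| = 36.50 ✓; ∠QLN = 124.6° ✓; |LN| = 26.20 ✓; ∠(LN, NE) = 90.00° ✓; |NE| = 17.00 ✗.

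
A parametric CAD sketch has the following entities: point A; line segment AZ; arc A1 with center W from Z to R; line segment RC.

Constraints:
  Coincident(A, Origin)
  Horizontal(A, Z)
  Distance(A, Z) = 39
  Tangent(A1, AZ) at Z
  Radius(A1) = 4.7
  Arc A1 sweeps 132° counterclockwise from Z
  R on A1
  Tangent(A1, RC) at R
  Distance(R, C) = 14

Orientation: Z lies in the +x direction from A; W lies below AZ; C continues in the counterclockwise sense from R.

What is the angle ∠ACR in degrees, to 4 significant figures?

25.87°

On A1, Z sits at bearing 90° from W; a 132° counterclockwise sweep puts R at bearing 222°, so R = W + 4.7·(cos 222°, sin 222°) = (35.51, -7.845). A1 meets RC tangentially, so WR is at right angles to RC, so RC runs along (−sin 222°, cos 222°); with |RC| = 14.0, C = (44.88, -18.25). Then cos ∠ACR = CA·CR / (|CA||CR|), giving 25.87°.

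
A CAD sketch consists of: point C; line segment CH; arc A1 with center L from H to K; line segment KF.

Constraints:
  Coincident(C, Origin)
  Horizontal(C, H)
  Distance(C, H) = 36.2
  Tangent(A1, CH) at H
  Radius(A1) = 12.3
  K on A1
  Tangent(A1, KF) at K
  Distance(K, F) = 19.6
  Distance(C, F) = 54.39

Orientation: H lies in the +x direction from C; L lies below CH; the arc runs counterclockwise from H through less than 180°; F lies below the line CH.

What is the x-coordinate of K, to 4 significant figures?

27.69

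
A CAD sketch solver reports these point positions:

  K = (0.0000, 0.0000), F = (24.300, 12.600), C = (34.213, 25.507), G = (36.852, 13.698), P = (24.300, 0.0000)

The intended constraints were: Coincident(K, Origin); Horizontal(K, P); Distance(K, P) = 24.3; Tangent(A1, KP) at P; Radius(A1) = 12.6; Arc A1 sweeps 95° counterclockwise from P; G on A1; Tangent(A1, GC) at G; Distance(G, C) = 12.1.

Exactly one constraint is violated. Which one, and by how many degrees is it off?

Tangent(A1, GC) at G — off by 7.60°.

K = (0.00, 0.00) ✓; K.y = 0.00, P.y = 0.00 ✓; |KP| = 24.30 ✓; ∠(FP, PK) = 90.00° ✓; |FP| = 12.60 ✓; bearing(F→G) − bearing(F→P) = 95.00° ✓; |FG| = 12.60 ✓; ∠(FG, GC) = 82.40° ✗; |GC| = 12.10 ✓.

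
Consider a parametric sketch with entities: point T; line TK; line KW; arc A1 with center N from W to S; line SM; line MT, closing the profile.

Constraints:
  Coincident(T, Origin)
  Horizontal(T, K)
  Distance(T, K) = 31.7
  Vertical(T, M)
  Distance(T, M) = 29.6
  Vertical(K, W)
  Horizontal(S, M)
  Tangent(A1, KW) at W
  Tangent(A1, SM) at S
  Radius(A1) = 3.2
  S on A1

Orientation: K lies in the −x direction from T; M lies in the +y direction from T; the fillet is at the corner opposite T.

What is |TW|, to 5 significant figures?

41.253

T is at the origin; TK is horizontal with |TK| = 31.7 and K on the −x side, so K = (-31.700, 0.0000). TM is vertical with |TM| = 29.6 and M on the +y side, so M = (0.0000, 29.600). The virtual corner opposite T is at (-31.700, 29.600). A1 meets KW tangentially, so NW is at right angles to KW and A1 meets SM tangentially, so NS is at right angles to SM, with radius 3.2, so the center N sits 3.2 in from both sides at N = (-28.500, 26.400). That places the tangent points at W = (-31.700, 26.400) on KW and S = (-28.500, 29.600) on SM. Then |TW| = |W − T| = 41.253.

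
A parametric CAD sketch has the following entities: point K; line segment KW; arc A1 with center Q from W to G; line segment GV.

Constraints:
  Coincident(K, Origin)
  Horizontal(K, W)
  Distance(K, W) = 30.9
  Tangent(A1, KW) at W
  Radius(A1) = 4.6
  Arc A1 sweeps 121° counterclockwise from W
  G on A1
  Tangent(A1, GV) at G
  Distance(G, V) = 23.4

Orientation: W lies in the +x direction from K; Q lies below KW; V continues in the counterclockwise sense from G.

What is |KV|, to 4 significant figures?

47.46

On A1, W sits at bearing 90° from Q; a 121° counterclockwise sweep puts G at bearing 211°, so G = Q + 4.6·(cos 211°, sin 211°) = (26.96, -6.969). A1 meets GV tangentially, so QG is at right angles to GV, so GV runs along (−sin 211°, cos 211°); with |GV| = 23.4, V = (39.01, -27.03). Then |KV| = |V − K| = 47.46.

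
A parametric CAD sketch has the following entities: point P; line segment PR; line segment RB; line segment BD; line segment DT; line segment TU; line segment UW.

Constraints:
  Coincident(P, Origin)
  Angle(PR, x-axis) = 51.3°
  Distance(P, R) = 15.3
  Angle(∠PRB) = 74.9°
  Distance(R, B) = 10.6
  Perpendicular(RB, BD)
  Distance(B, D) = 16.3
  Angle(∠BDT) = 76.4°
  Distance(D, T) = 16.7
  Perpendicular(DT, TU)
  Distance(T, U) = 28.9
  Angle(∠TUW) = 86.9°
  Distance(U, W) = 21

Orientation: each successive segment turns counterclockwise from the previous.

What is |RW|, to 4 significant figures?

23.38

P is at the origin; PR runs at 51.3° with length 15.3, so R = (9.566, 11.94). ∠PRB = 74.9° gives RB at 156.4° from the x-axis; with |RB| = 10.6, B = (-0.1472, 16.18). RB is perpendicular to BD, so BD runs at -113.6°; with |BD| = 16.3, D = (-6.673, 1.248). ∠BDT = 76.4° gives DT at -10.00° from the x-axis; with |DT| = 16.7, T = (9.773, -1.652). DT ⟂ TU, so TU runs at 80.00°; with |TU| = 28.9, U = (14.79, 26.81). ∠TUW = 86.9° gives UW at 173.1° from the x-axis; with |UW| = 21.0, W = (-6.056, 29.33). Then |RW| = |W − R| = 23.38.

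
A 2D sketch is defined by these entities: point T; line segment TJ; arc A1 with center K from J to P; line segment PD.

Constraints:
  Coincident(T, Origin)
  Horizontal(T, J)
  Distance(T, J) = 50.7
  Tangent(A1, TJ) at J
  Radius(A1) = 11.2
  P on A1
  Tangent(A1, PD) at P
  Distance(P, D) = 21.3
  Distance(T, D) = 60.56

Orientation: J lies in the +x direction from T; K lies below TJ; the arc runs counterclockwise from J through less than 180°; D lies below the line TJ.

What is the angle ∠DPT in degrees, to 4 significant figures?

135.6°

Checks: |TJ| = 50.70 ✓; |KP| = 11.20 ✓; ∠(KP, PD) = 90.00° ✓; |PD| = 21.30 ✓; |TD| = 60.56 ✓.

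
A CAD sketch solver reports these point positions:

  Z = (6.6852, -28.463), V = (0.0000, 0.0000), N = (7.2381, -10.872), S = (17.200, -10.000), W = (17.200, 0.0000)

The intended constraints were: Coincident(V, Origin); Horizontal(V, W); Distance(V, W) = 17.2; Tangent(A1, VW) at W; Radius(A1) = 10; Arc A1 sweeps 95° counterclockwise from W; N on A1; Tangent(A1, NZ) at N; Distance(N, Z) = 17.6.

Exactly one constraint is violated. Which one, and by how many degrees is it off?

Tangent(A1, NZ) at N — off by 6.80°.

V = (0.00, 0.00) ✓; V.y = 0.00, W.y = 0.00 ✓; |VW| = 17.20 ✓; ∠(SW, WV) = 90.00° ✓; |SW| = 10.00 ✓; bearing(S→N) − bearing(S→W) = 95.00° ✓; |SN| = 10.00 ✓; ∠(SN, NZ) = 96.80° ✗; |NZ| = 17.60 ✓.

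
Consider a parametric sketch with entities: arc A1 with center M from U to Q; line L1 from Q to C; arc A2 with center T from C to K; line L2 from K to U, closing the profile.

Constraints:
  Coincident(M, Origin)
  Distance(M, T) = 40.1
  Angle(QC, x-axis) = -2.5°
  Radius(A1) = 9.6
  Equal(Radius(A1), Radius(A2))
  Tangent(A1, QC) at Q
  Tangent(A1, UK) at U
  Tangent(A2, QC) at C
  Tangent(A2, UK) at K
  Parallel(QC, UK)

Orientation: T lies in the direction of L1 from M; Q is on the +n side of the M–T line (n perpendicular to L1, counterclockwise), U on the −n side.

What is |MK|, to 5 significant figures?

41.233

The slot axis is L1's direction at -2.5°, so u = (cos -2.5°, sin -2.5°) = (0.99905, -0.043619) and n = (−sin -2.5°, cos -2.5°) = (0.043619, 0.99905). M is at the origin and T lies 40.1 along u from M, so T = 40.1·u = (40.062, -1.7491). Tangency of A1 to both parallel lines with radius 9.6 puts Q and U at M ± 9.6·n: Q = (0.41875, 9.5909), U = (-0.41875, -9.5909). Equal radii place C and K the same way about T: C = T + 9.6·n = (40.481, 7.8417), K = T − 9.6·n = (39.643, -11.340). Then |MK| = |K − M| = 41.233.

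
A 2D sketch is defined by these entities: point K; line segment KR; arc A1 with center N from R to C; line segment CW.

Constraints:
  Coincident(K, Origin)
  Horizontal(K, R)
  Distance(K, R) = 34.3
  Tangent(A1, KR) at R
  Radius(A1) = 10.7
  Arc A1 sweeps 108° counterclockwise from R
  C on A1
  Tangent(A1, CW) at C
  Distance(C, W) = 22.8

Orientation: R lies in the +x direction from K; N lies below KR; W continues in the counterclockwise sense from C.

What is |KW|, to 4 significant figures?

47.39

On A1, R sits at bearing 90° from N; a 108° counterclockwise sweep puts C at bearing 198°, so C = N + 10.7·(cos 198°, sin 198°) = (24.12, -14.01). Since A1 is tangent to CW there, NC ⟂ CW, so CW runs along (−sin 198°, cos 198°); with |CW| = 22.8, W = (31.17, -35.69). Then |KW| = |W − K| = 47.39.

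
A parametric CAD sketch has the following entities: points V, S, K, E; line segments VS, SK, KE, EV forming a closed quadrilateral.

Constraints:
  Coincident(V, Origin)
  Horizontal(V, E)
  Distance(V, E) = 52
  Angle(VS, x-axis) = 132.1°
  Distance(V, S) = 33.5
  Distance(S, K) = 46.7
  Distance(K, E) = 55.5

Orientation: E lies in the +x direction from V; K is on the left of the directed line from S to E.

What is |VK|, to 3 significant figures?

49.2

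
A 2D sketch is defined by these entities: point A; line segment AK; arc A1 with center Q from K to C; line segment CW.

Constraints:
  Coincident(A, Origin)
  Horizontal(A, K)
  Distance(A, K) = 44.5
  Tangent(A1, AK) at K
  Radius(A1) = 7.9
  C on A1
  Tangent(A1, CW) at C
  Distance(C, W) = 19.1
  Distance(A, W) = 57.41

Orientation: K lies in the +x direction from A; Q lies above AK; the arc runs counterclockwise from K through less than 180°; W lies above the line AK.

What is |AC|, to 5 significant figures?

53.081

Checks: A = (0.00, 0.00) ✓; |QC| = 7.900 ✓; ∠(QC, CW) = 90.00° ✓; |CW| = 19.10 ✓; |AW| = 57.41 ✓.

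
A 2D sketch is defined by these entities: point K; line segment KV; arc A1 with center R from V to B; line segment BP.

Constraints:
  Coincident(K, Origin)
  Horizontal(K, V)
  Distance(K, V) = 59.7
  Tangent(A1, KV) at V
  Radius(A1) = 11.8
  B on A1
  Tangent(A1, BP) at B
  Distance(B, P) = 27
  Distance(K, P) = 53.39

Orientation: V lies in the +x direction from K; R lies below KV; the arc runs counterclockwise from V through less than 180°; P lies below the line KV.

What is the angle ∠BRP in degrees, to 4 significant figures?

66.39°

Checks: |RB| = 11.80 ✓; ∠(RB, BP) = 90.00° ✓; |BP| = 27.00 ✓; |KP| = 53.39 ✓.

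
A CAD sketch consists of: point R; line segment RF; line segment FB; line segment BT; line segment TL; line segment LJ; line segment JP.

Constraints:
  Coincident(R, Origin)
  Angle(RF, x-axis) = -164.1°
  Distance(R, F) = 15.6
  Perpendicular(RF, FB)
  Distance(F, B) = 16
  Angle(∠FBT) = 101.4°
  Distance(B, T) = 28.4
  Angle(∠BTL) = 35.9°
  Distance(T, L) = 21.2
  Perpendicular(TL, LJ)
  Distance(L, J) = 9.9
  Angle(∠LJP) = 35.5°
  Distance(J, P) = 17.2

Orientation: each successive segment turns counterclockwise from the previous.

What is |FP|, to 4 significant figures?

25.55

R is at the origin; RF runs at -164.1° with length 15.6, so F = (-15.00, -4.274). The perpendicularity gives FB at right angles to RF, so FB runs at -74.10°; with |FB| = 16.0, B = (-10.62, -19.66). ∠FBT = 101.4° gives BT at 4.500° from the x-axis; with |BT| = 28.4, T = (17.69, -17.43). ∠BTL = 35.9° gives TL at 148.6° from the x-axis; with |TL| = 21.2, L = (-0.4026, -6.388). The perpendicularity gives LJ at right angles to TL, so LJ runs at -121.4°; with |LJ| = 9.9, J = (-5.561, -14.84). ∠LJP = 35.5° gives JP at 23.10° from the x-axis; with |JP| = 17.2, P = (10.26, -8.090). Then |FP| = |P − F| = 25.55.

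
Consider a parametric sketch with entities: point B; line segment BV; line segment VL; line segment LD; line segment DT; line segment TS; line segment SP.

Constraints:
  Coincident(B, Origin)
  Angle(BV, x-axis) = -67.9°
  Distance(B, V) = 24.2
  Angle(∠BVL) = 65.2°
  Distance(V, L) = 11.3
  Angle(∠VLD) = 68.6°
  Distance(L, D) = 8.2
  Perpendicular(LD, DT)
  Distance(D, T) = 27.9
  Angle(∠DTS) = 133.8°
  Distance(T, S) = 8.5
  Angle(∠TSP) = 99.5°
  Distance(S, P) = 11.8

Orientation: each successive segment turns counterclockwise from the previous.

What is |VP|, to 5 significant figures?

19.886

B is at the origin; BV runs at -67.9° with length 24.2, so V = (9.1046, -22.422). ∠BVL = 65.2° gives VL at 46.900° from the x-axis; with |VL| = 11.3, L = (16.826, -14.171). ∠VLD = 68.6° gives LD at 158.30° from the x-axis; with |LD| = 8.2, D = (9.2067, -11.139). LD is perpendicular to DT, so DT runs at -111.70°; with |DT| = 27.9, T = (-1.1092, -37.062). ∠DTS = 133.8° gives TS at -65.500° from the x-axis; with |TS| = 8.5, S = (2.4157, -44.797). ∠TSP = 99.5° gives SP at 15.000° from the x-axis; with |SP| = 11.8, P = (13.814, -41.743). Then |VP| = |P − V| = 19.886.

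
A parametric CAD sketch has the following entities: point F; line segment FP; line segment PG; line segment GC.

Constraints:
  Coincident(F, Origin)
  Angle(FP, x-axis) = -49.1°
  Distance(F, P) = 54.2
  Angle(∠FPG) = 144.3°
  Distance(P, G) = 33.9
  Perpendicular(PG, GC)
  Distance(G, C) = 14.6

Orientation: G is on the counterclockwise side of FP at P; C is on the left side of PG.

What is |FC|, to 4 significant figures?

79.75

∠FPG = 144.3°, so PG runs at -49.1° + (180° − 144.3°) = -13.40° from the x-axis; with |PG| = 33.9, G = P + 33.9·(cos -13.40°, sin -13.40°) = (68.46, -48.82). PG is perpendicular to GC; with |GC| = 14.6 on the left of PG, C = G + 14.6·(0.2317, 0.9728) = (71.85, -34.62). Then |FC| = |C − F| = 79.75.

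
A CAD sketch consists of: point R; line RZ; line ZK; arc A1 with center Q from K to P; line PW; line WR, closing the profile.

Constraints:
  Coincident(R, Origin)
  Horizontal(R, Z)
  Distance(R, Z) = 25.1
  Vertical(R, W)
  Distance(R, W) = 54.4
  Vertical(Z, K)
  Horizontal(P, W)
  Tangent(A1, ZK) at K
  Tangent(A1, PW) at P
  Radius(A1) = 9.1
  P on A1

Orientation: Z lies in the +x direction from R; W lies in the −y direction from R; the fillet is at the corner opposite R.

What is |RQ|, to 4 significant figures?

48.04

R is at the origin; RZ is horizontal with |RZ| = 25.1 and Z on the +x side, so Z = (25.10, 0.000). R and W share the same x with |RW| = 54.4 and W on the −y side, so W = (0.000, -54.40). The virtual corner opposite R is at (25.10, -54.40). A1 meets ZK tangentially, so QK is at right angles to ZK and A1 meets PW tangentially, so QP is at right angles to PW, with radius 9.1, so the center Q sits 9.1 in from both sides at Q = (16.00, -45.30). Then |RQ| = |Q − R| = 48.04.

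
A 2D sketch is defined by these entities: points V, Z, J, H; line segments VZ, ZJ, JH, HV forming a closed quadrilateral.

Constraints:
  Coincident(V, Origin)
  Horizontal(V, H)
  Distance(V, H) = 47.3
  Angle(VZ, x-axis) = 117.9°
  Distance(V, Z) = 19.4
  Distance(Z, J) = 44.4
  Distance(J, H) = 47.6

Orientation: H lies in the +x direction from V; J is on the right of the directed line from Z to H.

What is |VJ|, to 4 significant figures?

25.29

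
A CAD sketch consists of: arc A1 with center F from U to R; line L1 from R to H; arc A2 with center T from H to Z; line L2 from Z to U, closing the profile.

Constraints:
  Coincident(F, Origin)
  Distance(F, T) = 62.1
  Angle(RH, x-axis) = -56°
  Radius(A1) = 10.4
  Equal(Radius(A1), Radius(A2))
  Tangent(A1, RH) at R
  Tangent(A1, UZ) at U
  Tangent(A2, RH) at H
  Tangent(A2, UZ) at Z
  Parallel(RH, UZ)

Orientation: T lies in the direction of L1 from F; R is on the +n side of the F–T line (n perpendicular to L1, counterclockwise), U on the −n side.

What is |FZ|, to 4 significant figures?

62.96

Tangency of A1 to both parallel lines with radius 10.4 puts R and U at F ± 10.4·n: R = (8.622, 5.816), U = (-8.622, -5.816). Equal radii place H and Z the same way about T: H = T + 10.4·n = (43.35, -45.67), Z = T − 10.4·n = (26.10, -57.30). Then |FZ| = |Z − F| = 62.96.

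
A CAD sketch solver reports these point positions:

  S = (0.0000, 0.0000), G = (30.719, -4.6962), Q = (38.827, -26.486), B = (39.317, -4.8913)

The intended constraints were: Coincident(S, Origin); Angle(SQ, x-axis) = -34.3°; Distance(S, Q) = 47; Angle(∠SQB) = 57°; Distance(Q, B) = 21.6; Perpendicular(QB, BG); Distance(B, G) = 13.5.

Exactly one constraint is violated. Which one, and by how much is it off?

Distance(B, G) = 13.5 — off by 4.90.

S = (0.00, 0.00) ✓; SQ at -34.30° ✓; |SQ| = 47.00 ✓; ∠SQB = 57.00° ✓; |QB| = 21.60 ✓; ∠(QB, BG) = 90.00° ✓; |BG| = 8.600 ✗.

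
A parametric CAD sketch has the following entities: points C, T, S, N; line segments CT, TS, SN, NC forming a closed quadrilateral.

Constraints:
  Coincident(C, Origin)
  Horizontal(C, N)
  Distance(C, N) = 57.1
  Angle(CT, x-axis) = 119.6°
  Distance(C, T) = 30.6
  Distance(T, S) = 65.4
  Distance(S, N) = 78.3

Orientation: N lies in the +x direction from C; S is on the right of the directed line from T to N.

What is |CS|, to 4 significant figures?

40.19

C is at the origin; CN is horizontal with |CN| = 57.1 and N in +x, so N = (57.1, 0). CT runs at 119.6° with |CT| = 30.6, so T = (-15.11, 26.61). S is determined by |TS| = 65.4 and |SN| = 78.3 together: it lies at the intersection of circle(T, 65.4) and circle(N, 78.3). With |TN| = 76.96, the foot of the radical line on TN is 26.44 from T and the perpendicular offset is √(65.4² − 26.44²) = 59.82. Taking the right-of-TN solution: S = (-10.99, -38.66).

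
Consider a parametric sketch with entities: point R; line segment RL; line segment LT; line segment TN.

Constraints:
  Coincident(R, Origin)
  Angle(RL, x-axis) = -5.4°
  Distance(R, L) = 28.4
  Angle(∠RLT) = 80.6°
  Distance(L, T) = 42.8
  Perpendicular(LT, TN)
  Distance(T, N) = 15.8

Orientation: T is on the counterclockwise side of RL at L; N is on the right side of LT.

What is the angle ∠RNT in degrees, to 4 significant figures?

41.05°

R is at the origin; RL runs at -5.4° with length 28.4, so L = 28.4·(cos -5.4°, sin -5.4°) = (28.27, -2.673). ∠RLT = 80.6°, so LT runs at -5.4° + (180° − 80.6°) = 94.00° from the x-axis; with |LT| = 42.8, T = L + 42.8·(cos 94.00°, sin 94.00°) = (25.29, 40.02). LT is perpendicular to TN; with |TN| = 15.8 on the right of LT, N = T + 15.8·(0.9976, 0.06976) = (41.05, 41.13). Then cos ∠RNT = NR·NT / (|NR||NT|), giving 41.05°.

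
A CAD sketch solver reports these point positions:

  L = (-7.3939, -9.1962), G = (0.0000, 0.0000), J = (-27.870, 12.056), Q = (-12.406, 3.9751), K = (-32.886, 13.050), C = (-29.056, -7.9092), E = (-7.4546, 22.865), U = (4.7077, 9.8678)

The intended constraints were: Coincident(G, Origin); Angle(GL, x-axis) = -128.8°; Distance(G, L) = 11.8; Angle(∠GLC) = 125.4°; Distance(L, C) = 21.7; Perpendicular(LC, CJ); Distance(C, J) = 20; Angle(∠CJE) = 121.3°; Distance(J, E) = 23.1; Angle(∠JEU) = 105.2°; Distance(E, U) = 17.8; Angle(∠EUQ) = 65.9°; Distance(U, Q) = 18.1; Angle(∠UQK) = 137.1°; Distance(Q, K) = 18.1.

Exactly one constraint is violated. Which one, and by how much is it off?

Distance(Q, K) = 18.1 — off by 4.30.

G = (0.00, 0.00) ✓; GL at -128.8° ✓; |GL| = 11.80 ✓; ∠GLC = 125.4° ✓; |LC| = 21.70 ✓; ∠(LC, CJ) = 90.00° ✓; |CJ| = 20.00 ✓; ∠CJE = 121.3° ✓; |JE| = 23.10 ✓; ∠JEU = 105.2° ✓; |EU| = 17.80 ✓; ∠EUQ = 65.90° ✓; |UQ| = 18.10 ✓; ∠UQK = 137.1° ✓; |QK| = 22.40 ✗.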